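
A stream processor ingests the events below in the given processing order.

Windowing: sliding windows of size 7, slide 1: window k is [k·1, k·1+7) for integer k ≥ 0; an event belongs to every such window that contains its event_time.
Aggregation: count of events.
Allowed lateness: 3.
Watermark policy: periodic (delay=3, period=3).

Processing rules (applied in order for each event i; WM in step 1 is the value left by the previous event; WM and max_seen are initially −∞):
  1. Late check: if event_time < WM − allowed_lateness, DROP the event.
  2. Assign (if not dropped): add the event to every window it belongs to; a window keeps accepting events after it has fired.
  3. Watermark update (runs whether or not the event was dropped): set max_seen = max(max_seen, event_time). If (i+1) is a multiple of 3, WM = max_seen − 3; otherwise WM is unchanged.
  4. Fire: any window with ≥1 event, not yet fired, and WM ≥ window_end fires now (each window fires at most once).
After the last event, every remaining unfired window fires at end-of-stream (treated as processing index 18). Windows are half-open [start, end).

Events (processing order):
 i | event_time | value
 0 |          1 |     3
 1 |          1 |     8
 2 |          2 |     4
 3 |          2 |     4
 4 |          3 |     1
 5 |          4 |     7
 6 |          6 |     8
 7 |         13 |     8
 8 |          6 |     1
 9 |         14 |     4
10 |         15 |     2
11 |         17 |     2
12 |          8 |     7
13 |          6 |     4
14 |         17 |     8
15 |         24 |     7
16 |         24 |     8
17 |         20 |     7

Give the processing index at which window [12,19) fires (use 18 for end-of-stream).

17

i=0 t=1 v=3: → [1,8),[0,7); WM=−∞
i=1 t=1 v=8: → [1,8),[0,7); WM=−∞
i=2 t=2 v=4: → [2,9),[1,8),[0,7); WM=-1
i=3 t=2 v=4: → [2,9),[1,8),[0,7); WM=-1
i=4 t=3 v=1: → [3,10),[2,9),[1,8),[0,7); WM=-1
i=5 t=4 v=7: → [4,11),[3,10),[2,9),[1,8),[0,7); WM=1
i=6 t=6 v=8: → [6,13),[5,12),[4,11),[3,10),[2,9),[1,8),[0,7); WM=1
i=7 t=13 v=8: → [13,20),[12,19),[11,18),[10,17),[9,16),[8,15),[7,14); WM=1
i=8 t=6 v=1: → [6,13),[5,12),[4,11),[3,10),[2,9),[1,8),[0,7); WM=10; [0,7) fires=8 [1,8) fires=8 [2,9) fires=6 [3,10) fires=4
i=9 t=14 v=4: → [14,21),[13,20),[12,19),[11,18),[10,17),[9,16),[8,15); WM=10
i=10 t=15 v=2: → [15,22),[14,21),[13,20),[12,19),[11,18),[10,17),[9,16); WM=10
i=11 t=17 v=2: → [17,24),[16,23),[15,22),[14,21),[13,20),[12,19),[11,18); WM=14; [4,11) fires=3 [5,12) fires=2 [6,13) fires=2 [7,14) fires=1
i=12 t=8 v=7: DROP (t<14-3); WM=14
i=13 t=6 v=4: DROP (t<14-3); WM=14
i=14 t=17 v=8: → [17,24),[16,23),[15,22),[14,21),[13,20),[12,19),[11,18); WM=14
i=15 t=24 v=7: → [24,31),[23,30),[22,29),[21,28),[20,27),[19,26),[18,25); WM=14
i=16 t=24 v=8: → [24,31),[23,30),[22,29),[21,28),[20,27),[19,26),[18,25); WM=14
i=17 t=20 v=7: → [20,27),[19,26),[18,25),[17,24),[16,23),[15,22),[14,21); WM=21; [8,15) fires=2 [9,16) fires=3 [10,17) fires=3 [11,18) fires=5 [12,19) fires=5 [13,20) fires=5 [14,21) fires=5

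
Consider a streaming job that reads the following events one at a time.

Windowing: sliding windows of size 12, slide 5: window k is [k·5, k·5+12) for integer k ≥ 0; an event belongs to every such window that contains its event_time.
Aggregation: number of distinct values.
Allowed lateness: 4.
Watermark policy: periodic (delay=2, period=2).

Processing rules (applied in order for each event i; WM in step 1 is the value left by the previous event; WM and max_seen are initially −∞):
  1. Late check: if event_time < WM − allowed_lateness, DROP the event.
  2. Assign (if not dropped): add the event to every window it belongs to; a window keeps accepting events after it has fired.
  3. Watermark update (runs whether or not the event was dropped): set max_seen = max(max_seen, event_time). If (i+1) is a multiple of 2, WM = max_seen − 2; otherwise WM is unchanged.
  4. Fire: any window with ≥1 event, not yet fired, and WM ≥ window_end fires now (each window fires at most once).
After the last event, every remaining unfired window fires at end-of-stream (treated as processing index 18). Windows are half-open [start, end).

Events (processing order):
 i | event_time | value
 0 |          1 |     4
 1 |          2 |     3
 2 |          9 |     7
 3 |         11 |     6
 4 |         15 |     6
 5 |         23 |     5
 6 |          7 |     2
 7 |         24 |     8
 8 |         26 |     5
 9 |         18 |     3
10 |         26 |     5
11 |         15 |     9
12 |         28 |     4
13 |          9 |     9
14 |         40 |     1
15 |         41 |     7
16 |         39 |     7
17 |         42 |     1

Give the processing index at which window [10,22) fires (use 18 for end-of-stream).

i=0 t=1 v=4: → [0,12); WM=−∞
i=1 t=2 v=3: → [0,12); WM=0
i=2 t=9 v=7: → [5,17),[0,12); WM=0
i=3 t=11 v=6: → [10,22),[5,17),[0,12); WM=9
i=4 t=15 v=6: → [15,27),[10,22),[5,17); WM=9
i=5 t=23 v=5: → [20,32),[15,27); WM=21; [0,12) fires=4 [5,17) fires=2
i=6 t=7 v=2: DROP (t<21-4); WM=21
i=7 t=24 v=8: → [20,32),[15,27); WM=22; [10,22) fires=1
i=8 t=26 v=5: → [25,37),[20,32),[15,27); WM=22
i=9 t=18 v=3: → [15,27),[10,22); WM=24
i=10 t=26 v=5: → [25,37),[20,32),[15,27); WM=24
i=11 t=15 v=9: DROP (t<24-4); WM=24
i=12 t=28 v=4: → [25,37),[20,32); WM=24
i=13 t=9 v=9: DROP (t<24-4); WM=26
i=14 t=40 v=1: → [40,52),[35,47),[30,42); WM=26
i=15 t=41 v=7: → [40,52),[35,47),[30,42); WM=39; [15,27) fires=4 [20,32) fires=3 [25,37) fires=2
i=16 t=39 v=7: → [35,47),[30,42); WM=39
i=17 t=42 v=1: → [40,52),[35,47); WM=40

7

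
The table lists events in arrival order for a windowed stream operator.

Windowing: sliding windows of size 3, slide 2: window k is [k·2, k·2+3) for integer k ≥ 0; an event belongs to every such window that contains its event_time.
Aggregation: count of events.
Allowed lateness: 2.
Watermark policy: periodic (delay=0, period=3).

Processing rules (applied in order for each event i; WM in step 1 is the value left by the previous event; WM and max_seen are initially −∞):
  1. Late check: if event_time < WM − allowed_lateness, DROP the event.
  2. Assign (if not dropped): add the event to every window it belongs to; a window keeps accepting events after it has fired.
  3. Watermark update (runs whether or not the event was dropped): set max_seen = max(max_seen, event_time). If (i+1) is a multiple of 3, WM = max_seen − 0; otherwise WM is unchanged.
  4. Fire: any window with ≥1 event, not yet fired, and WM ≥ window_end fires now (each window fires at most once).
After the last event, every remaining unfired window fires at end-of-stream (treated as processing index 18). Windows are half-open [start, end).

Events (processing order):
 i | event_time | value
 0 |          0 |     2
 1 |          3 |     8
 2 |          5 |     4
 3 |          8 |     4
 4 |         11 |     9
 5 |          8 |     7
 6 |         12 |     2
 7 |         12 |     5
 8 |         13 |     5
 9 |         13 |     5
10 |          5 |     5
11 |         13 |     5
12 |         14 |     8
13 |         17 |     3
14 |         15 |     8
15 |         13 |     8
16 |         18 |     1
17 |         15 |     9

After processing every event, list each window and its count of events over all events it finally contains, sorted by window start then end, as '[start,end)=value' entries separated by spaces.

i=0 t=0 v=2: → [0,3); WM=−∞
i=1 t=3 v=8: → [2,5); WM=−∞
i=2 t=5 v=4: → [4,7); WM=5; [0,3) fires=1 [2,5) fires=1
i=3 t=8 v=4: → [8,11),[6,9); WM=5
i=4 t=11 v=9: → [10,13); WM=5
i=5 t=8 v=7: → [8,11),[6,9); WM=11; [4,7) fires=1 [6,9) fires=2 [8,11) fires=2
i=6 t=12 v=2: → [12,15),[10,13); WM=11
i=7 t=12 v=5: → [12,15),[10,13); WM=11
i=8 t=13 v=5: → [12,15); WM=13; [10,13) fires=3
i=9 t=13 v=5: → [12,15); WM=13
i=10 t=5 v=5: DROP (t<13-2); WM=13
i=11 t=13 v=5: → [12,15); WM=13
i=12 t=14 v=8: → [14,17),[12,15); WM=13
i=13 t=17 v=3: → [16,19); WM=13
i=14 t=15 v=8: → [14,17); WM=17; [12,15) fires=6 [14,17) fires=2
i=15 t=13 v=8: DROP (t<17-2); WM=17
i=16 t=18 v=1: → [18,21),[16,19); WM=17
i=17 t=15 v=9: → [14,17); WM=18

[0,3)=1 [2,5)=1 [4,7)=1 [6,9)=2 [8,11)=2 [10,13)=3 [12,15)=6 [14,17)=3 [16,19)=2 [18,21)=1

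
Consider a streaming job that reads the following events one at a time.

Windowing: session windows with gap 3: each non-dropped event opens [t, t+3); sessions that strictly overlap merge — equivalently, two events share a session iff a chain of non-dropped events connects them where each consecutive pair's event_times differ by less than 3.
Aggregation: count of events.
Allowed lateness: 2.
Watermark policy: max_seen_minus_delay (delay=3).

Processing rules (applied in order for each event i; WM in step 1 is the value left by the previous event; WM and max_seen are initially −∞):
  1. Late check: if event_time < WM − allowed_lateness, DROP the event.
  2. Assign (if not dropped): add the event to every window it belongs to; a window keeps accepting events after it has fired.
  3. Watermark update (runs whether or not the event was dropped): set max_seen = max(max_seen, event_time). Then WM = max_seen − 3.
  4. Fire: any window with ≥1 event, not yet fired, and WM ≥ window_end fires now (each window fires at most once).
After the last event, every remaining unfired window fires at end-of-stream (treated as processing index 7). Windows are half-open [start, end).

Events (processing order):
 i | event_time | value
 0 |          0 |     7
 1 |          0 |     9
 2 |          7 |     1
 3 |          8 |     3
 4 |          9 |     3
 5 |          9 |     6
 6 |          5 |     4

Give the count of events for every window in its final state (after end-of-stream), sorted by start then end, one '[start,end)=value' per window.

[0,3)=2 [5,12)=5

i=0 t=0 v=7: → [0,3); WM=-3
i=1 t=0 v=9: → [0,3); WM=-3
i=2 t=7 v=1: → [7,10); WM=4
i=3 t=8 v=3: → [7,11); WM=5
i=4 t=9 v=3: → [7,12); WM=6
i=5 t=9 v=6: → [7,12); WM=6
i=6 t=5 v=4: → [5,12); WM=6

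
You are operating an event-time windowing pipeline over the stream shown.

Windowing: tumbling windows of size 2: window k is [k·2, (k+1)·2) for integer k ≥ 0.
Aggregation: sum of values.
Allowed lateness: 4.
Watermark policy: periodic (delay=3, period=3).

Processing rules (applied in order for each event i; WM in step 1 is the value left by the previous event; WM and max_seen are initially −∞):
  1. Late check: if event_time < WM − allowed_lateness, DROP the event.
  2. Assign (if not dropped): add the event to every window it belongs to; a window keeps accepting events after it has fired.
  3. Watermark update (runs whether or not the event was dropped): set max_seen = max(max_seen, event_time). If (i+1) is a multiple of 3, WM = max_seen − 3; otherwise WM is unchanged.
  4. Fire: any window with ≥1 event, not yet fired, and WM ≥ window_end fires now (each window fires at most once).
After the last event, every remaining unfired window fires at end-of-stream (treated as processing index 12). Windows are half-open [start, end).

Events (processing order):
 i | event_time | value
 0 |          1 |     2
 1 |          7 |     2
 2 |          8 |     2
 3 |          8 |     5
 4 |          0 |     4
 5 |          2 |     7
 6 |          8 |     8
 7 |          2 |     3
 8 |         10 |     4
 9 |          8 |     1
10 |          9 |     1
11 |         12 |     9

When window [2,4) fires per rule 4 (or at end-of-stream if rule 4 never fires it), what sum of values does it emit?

7

i=0 t=1 v=2: → [0,2); WM=−∞
i=1 t=7 v=2: → [6,8); WM=−∞
i=2 t=8 v=2: → [8,10); WM=5; [0,2) fires=2
i=3 t=8 v=5: → [8,10); WM=5
i=4 t=0 v=4: DROP (t<5-4); WM=5
i=5 t=2 v=7: → [2,4); WM=5; [2,4) fires=7
i=6 t=8 v=8: → [8,10); WM=5
i=7 t=2 v=3: → [2,4); WM=5
i=8 t=10 v=4: → [10,12); WM=7
i=9 t=8 v=1: → [8,10); WM=7
i=10 t=9 v=1: → [8,10); WM=7
i=11 t=12 v=9: → [12,14); WM=9; [6,8) fires=2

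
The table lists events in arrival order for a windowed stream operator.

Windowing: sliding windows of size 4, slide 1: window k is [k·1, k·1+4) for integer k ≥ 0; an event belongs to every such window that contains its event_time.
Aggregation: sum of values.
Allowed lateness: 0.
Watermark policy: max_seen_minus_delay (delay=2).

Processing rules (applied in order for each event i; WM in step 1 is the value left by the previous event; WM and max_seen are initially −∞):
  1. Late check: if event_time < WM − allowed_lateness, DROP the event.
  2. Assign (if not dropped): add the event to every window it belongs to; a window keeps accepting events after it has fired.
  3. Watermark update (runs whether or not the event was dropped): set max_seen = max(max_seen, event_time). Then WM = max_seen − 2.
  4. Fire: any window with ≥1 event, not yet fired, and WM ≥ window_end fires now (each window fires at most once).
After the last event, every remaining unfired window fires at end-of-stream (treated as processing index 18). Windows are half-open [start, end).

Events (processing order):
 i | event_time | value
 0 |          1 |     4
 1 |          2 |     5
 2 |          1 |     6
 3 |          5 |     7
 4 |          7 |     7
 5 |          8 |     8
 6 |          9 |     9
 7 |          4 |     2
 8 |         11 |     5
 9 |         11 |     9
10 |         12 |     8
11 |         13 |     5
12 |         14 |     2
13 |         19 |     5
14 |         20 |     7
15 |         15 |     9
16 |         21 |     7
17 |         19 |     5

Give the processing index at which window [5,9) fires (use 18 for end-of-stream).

i=0 t=1 v=4: → [1,5),[0,4); WM=-1
i=1 t=2 v=5: → [2,6),[1,5),[0,4); WM=0
i=2 t=1 v=6: → [1,5),[0,4); WM=0
i=3 t=5 v=7: → [5,9),[4,8),[3,7),[2,6); WM=3
i=4 t=7 v=7: → [7,11),[6,10),[5,9),[4,8); WM=5; [0,4) fires=15 [1,5) fires=15
i=5 t=8 v=8: → [8,12),[7,11),[6,10),[5,9); WM=6; [2,6) fires=12
i=6 t=9 v=9: → [9,13),[8,12),[7,11),[6,10); WM=7; [3,7) fires=7
i=7 t=4 v=2: DROP (t<7-0); WM=7
i=8 t=11 v=5: → [11,15),[10,14),[9,13),[8,12); WM=9; [4,8) fires=14 [5,9) fires=22
i=9 t=11 v=9: → [11,15),[10,14),[9,13),[8,12); WM=9
i=10 t=12 v=8: → [12,16),[11,15),[10,14),[9,13); WM=10; [6,10) fires=24
i=11 t=13 v=5: → [13,17),[12,16),[11,15),[10,14); WM=11; [7,11) fires=24
i=12 t=14 v=2: → [14,18),[13,17),[12,16),[11,15); WM=12; [8,12) fires=31
i=13 t=19 v=5: → [19,23),[18,22),[17,21),[16,20); WM=17; [9,13) fires=31 [10,14) fires=27 [11,15) fires=29 [12,16) fires=15 [13,17) fires=7
i=14 t=20 v=7: → [20,24),[19,23),[18,22),[17,21); WM=18; [14,18) fires=2
i=15 t=15 v=9: DROP (t<18-0); WM=18
i=16 t=21 v=7: → [21,25),[20,24),[19,23),[18,22); WM=19
i=17 t=19 v=5: → [19,23),[18,22),[17,21),[16,20); WM=19

8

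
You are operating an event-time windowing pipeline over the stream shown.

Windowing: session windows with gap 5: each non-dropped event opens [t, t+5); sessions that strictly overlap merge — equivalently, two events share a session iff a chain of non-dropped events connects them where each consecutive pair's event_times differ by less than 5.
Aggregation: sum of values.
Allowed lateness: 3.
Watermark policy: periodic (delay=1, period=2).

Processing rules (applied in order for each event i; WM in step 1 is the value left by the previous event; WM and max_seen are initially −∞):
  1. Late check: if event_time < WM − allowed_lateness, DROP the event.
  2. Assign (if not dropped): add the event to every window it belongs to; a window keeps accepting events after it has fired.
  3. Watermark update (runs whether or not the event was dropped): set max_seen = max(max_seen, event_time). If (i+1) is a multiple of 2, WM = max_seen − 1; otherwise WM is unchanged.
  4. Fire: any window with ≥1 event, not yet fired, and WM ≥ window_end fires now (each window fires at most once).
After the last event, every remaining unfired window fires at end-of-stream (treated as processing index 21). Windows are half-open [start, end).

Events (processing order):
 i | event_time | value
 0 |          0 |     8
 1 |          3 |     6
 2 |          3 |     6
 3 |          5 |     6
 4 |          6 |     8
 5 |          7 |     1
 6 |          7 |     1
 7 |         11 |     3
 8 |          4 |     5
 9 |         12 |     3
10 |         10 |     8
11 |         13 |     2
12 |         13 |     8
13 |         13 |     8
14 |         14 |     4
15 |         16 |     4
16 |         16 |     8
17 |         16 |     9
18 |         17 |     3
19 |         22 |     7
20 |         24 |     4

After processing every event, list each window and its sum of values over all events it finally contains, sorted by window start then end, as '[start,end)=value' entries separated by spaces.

i=0 t=0 v=8: → [0,5); WM=−∞
i=1 t=3 v=6: → [0,8); WM=2
i=2 t=3 v=6: → [0,8); WM=2
i=3 t=5 v=6: → [0,10); WM=4
i=4 t=6 v=8: → [0,11); WM=4
i=5 t=7 v=1: → [0,12); WM=6
i=6 t=7 v=1: → [0,12); WM=6
i=7 t=11 v=3: → [0,16); WM=10
i=8 t=4 v=5: DROP (t<10-3); WM=10
i=9 t=12 v=3: → [0,17); WM=11
i=10 t=10 v=8: → [0,17); WM=11
i=11 t=13 v=2: → [0,18); WM=12
i=12 t=13 v=8: → [0,18); WM=12
i=13 t=13 v=8: → [0,18); WM=12
i=14 t=14 v=4: → [0,19); WM=12
i=15 t=16 v=4: → [0,21); WM=15
i=16 t=16 v=8: → [0,21); WM=15
i=17 t=16 v=9: → [0,21); WM=15
i=18 t=17 v=3: → [0,22); WM=15
i=19 t=22 v=7: → [22,27); WM=21
i=20 t=24 v=4: → [22,29); WM=21

[0,22)=96 [22,29)=11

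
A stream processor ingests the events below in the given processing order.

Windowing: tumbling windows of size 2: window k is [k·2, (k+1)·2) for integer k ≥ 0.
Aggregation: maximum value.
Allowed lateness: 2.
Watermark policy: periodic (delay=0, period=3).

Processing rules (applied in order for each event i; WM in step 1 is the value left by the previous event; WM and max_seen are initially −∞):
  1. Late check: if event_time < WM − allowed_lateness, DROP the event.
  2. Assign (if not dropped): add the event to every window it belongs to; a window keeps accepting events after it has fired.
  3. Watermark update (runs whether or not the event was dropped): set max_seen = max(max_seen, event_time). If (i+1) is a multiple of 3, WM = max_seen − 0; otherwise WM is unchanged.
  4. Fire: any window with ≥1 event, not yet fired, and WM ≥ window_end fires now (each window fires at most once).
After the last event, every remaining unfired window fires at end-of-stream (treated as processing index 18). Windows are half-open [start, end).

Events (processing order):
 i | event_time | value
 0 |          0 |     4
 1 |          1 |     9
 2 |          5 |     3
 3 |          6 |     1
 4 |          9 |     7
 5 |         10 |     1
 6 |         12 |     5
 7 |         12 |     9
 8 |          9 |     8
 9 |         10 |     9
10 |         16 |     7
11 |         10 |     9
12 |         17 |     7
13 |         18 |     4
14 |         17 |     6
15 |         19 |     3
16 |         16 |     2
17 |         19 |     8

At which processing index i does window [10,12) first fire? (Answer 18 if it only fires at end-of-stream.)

8

i=0 t=0 v=4: → [0,2); WM=−∞
i=1 t=1 v=9: → [0,2); WM=−∞
i=2 t=5 v=3: → [4,6); WM=5; [0,2) fires=9
i=3 t=6 v=1: → [6,8); WM=5
i=4 t=9 v=7: → [8,10); WM=5
i=5 t=10 v=1: → [10,12); WM=10; [4,6) fires=3 [6,8) fires=1 [8,10) fires=7
i=6 t=12 v=5: → [12,14); WM=10
i=7 t=12 v=9: → [12,14); WM=10
i=8 t=9 v=8: → [8,10); WM=12; [10,12) fires=1
i=9 t=10 v=9: → [10,12); WM=12
i=10 t=16 v=7: → [16,18); WM=12
i=11 t=10 v=9: → [10,12); WM=16; [12,14) fires=9
i=12 t=17 v=7: → [16,18); WM=16
i=13 t=18 v=4: → [18,20); WM=16
i=14 t=17 v=6: → [16,18); WM=18; [16,18) fires=7
i=15 t=19 v=3: → [18,20); WM=18
i=16 t=16 v=2: → [16,18); WM=18
i=17 t=19 v=8: → [18,20); WM=19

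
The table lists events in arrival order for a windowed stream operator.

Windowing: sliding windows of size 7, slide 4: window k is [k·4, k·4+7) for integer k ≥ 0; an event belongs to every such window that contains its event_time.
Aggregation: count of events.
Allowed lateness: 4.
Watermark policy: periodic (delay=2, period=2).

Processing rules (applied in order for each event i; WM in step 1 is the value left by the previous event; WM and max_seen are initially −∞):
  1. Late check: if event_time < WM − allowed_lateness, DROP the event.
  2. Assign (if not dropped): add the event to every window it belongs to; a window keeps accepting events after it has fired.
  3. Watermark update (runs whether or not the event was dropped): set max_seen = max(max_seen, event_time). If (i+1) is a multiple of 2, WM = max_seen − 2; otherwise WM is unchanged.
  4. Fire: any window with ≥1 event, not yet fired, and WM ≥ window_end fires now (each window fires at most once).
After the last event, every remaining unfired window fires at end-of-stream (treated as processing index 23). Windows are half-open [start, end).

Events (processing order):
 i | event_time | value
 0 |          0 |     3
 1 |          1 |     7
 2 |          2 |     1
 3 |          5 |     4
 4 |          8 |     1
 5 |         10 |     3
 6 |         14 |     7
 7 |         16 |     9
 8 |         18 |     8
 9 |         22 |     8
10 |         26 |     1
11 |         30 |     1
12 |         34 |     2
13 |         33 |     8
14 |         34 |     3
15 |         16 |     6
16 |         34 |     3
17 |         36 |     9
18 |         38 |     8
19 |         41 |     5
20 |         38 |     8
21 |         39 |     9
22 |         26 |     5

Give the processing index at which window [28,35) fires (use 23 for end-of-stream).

19

i=0 t=0 v=3: → [0,7); WM=−∞
i=1 t=1 v=7: → [0,7); WM=-1
i=2 t=2 v=1: → [0,7); WM=-1
i=3 t=5 v=4: → [4,11),[0,7); WM=3
i=4 t=8 v=1: → [8,15),[4,11); WM=3
i=5 t=10 v=3: → [8,15),[4,11); WM=8; [0,7) fires=4
i=6 t=14 v=7: → [12,19),[8,15); WM=8
i=7 t=16 v=9: → [16,23),[12,19); WM=14; [4,11) fires=3
i=8 t=18 v=8: → [16,23),[12,19); WM=14
i=9 t=22 v=8: → [20,27),[16,23); WM=20; [8,15) fires=3 [12,19) fires=3
i=10 t=26 v=1: → [24,31),[20,27); WM=20
i=11 t=30 v=1: → [28,35),[24,31); WM=28; [16,23) fires=3 [20,27) fires=2
i=12 t=34 v=2: → [32,39),[28,35); WM=28
i=13 t=33 v=8: → [32,39),[28,35); WM=32; [24,31) fires=2
i=14 t=34 v=3: → [32,39),[28,35); WM=32
i=15 t=16 v=6: DROP (t<32-4); WM=32
i=16 t=34 v=3: → [32,39),[28,35); WM=32
i=17 t=36 v=9: → [36,43),[32,39); WM=34
i=18 t=38 v=8: → [36,43),[32,39); WM=34
i=19 t=41 v=5: → [40,47),[36,43); WM=39; [28,35) fires=5 [32,39) fires=6
i=20 t=38 v=8: → [36,43),[32,39); WM=39
i=21 t=39 v=9: → [36,43); WM=39
i=22 t=26 v=5: DROP (t<39-4); WM=39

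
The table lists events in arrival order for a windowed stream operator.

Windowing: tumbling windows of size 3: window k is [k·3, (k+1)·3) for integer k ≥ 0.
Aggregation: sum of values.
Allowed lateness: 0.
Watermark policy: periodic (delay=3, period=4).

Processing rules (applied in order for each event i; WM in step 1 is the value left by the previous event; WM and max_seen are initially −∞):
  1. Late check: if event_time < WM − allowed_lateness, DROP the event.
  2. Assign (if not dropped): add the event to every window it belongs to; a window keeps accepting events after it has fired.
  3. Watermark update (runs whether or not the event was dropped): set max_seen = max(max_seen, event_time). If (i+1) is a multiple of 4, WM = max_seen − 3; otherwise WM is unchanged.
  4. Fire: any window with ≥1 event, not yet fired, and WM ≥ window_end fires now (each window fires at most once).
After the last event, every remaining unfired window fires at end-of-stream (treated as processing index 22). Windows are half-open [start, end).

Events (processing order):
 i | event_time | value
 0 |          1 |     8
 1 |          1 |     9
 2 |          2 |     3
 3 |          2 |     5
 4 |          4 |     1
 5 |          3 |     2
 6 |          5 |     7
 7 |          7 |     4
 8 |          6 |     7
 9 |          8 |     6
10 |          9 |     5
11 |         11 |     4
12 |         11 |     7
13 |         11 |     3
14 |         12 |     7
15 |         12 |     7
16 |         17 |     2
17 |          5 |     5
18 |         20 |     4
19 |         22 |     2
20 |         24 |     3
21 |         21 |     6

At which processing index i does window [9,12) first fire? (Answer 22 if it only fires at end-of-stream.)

i=0 t=1 v=8: → [0,3); WM=−∞
i=1 t=1 v=9: → [0,3); WM=−∞
i=2 t=2 v=3: → [0,3); WM=−∞
i=3 t=2 v=5: → [0,3); WM=-1
i=4 t=4 v=1: → [3,6); WM=-1
i=5 t=3 v=2: → [3,6); WM=-1
i=6 t=5 v=7: → [3,6); WM=-1
i=7 t=7 v=4: → [6,9); WM=4; [0,3) fires=25
i=8 t=6 v=7: → [6,9); WM=4
i=9 t=8 v=6: → [6,9); WM=4
i=10 t=9 v=5: → [9,12); WM=4
i=11 t=11 v=4: → [9,12); WM=8; [3,6) fires=10
i=12 t=11 v=7: → [9,12); WM=8
i=13 t=11 v=3: → [9,12); WM=8
i=14 t=12 v=7: → [12,15); WM=8
i=15 t=12 v=7: → [12,15); WM=9; [6,9) fires=17
i=16 t=17 v=2: → [15,18); WM=9
i=17 t=5 v=5: DROP (t<9-0); WM=9
i=18 t=20 v=4: → [18,21); WM=9
i=19 t=22 v=2: → [21,24); WM=19; [9,12) fires=19 [12,15) fires=14 [15,18) fires=2
i=20 t=24 v=3: → [24,27); WM=19
i=21 t=21 v=6: → [21,24); WM=19

19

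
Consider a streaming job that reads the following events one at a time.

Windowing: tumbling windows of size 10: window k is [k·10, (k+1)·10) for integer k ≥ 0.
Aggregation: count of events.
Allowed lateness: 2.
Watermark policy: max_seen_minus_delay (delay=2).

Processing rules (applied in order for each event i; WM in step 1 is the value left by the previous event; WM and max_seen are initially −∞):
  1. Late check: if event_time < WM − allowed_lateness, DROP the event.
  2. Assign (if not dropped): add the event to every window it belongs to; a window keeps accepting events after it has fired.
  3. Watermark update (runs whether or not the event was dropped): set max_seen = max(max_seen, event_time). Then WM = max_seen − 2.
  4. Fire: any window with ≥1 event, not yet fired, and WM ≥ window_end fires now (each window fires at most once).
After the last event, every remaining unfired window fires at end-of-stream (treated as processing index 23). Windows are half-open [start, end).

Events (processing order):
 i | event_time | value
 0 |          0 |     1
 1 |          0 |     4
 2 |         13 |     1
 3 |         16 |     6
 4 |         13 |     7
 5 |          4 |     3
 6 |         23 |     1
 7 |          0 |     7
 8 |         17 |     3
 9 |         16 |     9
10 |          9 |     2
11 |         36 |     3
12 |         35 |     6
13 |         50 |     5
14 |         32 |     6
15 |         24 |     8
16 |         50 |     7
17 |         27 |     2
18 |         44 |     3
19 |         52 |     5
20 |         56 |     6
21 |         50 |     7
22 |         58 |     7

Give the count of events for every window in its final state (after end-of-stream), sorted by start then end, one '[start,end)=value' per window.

i=0 t=0 v=1: → [0,10); WM=-2
i=1 t=0 v=4: → [0,10); WM=-2
i=2 t=13 v=1: → [10,20); WM=11; [0,10) fires=2
i=3 t=16 v=6: → [10,20); WM=14
i=4 t=13 v=7: → [10,20); WM=14
i=5 t=4 v=3: DROP (t<14-2); WM=14
i=6 t=23 v=1: → [20,30); WM=21; [10,20) fires=3
i=7 t=0 v=7: DROP (t<21-2); WM=21
i=8 t=17 v=3: DROP (t<21-2); WM=21
i=9 t=16 v=9: DROP (t<21-2); WM=21
i=10 t=9 v=2: DROP (t<21-2); WM=21
i=11 t=36 v=3: → [30,40); WM=34; [20,30) fires=1
i=12 t=35 v=6: → [30,40); WM=34
i=13 t=50 v=5: → [50,60); WM=48; [30,40) fires=2
i=14 t=32 v=6: DROP (t<48-2); WM=48
i=15 t=24 v=8: DROP (t<48-2); WM=48
i=16 t=50 v=7: → [50,60); WM=48
i=17 t=27 v=2: DROP (t<48-2); WM=48
i=18 t=44 v=3: DROP (t<48-2); WM=48
i=19 t=52 v=5: → [50,60); WM=50
i=20 t=56 v=6: → [50,60); WM=54
i=21 t=50 v=7: DROP (t<54-2); WM=54
i=22 t=58 v=7: → [50,60); WM=56

[0,10)=2 [10,20)=3 [20,30)=1 [30,40)=2 [50,60)=5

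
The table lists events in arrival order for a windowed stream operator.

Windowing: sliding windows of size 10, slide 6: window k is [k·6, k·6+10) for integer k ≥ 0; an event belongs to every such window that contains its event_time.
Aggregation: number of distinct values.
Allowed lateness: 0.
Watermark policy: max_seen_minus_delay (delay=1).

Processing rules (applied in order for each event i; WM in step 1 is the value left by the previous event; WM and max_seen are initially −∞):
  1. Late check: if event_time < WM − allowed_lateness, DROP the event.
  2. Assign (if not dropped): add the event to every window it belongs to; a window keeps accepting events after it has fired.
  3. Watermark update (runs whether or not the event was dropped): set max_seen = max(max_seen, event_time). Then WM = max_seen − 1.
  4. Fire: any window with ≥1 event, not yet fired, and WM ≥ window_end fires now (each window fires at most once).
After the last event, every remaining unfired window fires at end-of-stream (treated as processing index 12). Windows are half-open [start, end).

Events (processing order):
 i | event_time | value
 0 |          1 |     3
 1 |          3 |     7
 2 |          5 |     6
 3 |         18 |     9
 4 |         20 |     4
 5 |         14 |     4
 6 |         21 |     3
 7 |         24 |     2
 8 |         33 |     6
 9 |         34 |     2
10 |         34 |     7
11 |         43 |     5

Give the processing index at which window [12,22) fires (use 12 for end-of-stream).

7

i=0 t=1 v=3: → [0,10); WM=0
i=1 t=3 v=7: → [0,10); WM=2
i=2 t=5 v=6: → [0,10); WM=4
i=3 t=18 v=9: → [18,28),[12,22); WM=17; [0,10) fires=3
i=4 t=20 v=4: → [18,28),[12,22); WM=19
i=5 t=14 v=4: DROP (t<19-0); WM=19
i=6 t=21 v=3: → [18,28),[12,22); WM=20
i=7 t=24 v=2: → [24,34),[18,28); WM=23; [12,22) fires=3
i=8 t=33 v=6: → [30,40),[24,34); WM=32; [18,28) fires=4
i=9 t=34 v=2: → [30,40); WM=33
i=10 t=34 v=7: → [30,40); WM=33
i=11 t=43 v=5: → [42,52),[36,46); WM=42; [24,34) fires=2 [30,40) fires=3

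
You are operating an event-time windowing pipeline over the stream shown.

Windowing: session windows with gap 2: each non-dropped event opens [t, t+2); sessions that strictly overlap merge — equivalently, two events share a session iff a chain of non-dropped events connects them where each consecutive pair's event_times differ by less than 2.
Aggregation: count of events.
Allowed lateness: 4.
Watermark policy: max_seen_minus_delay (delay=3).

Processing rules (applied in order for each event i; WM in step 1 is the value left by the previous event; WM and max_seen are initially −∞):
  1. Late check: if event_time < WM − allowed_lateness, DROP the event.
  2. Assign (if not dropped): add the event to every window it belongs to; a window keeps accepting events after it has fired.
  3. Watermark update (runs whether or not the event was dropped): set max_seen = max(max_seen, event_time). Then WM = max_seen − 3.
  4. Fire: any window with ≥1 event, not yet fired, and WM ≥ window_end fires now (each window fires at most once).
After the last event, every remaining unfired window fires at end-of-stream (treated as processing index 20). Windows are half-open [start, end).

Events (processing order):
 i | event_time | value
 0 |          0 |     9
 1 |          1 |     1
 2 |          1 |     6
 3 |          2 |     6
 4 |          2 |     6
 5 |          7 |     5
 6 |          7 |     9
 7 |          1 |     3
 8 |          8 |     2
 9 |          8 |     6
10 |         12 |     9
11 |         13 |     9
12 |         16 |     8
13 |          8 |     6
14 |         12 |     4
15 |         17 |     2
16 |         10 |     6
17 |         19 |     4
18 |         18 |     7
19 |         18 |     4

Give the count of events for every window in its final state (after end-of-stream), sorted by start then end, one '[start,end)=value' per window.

i=0 t=0 v=9: → [0,2); WM=-3
i=1 t=1 v=1: → [0,3); WM=-2
i=2 t=1 v=6: → [0,3); WM=-2
i=3 t=2 v=6: → [0,4); WM=-1
i=4 t=2 v=6: → [0,4); WM=-1
i=5 t=7 v=5: → [7,9); WM=4
i=6 t=7 v=9: → [7,9); WM=4
i=7 t=1 v=3: → [0,4); WM=4
i=8 t=8 v=2: → [7,10); WM=5
i=9 t=8 v=6: → [7,10); WM=5
i=10 t=12 v=9: → [12,14); WM=9
i=11 t=13 v=9: → [12,15); WM=10
i=12 t=16 v=8: → [16,18); WM=13
i=13 t=8 v=6: DROP (t<13-4); WM=13
i=14 t=12 v=4: → [12,15); WM=13
i=15 t=17 v=2: → [16,19); WM=14
i=16 t=10 v=6: → [10,12); WM=14
i=17 t=19 v=4: → [19,21); WM=16
i=18 t=18 v=7: → [16,21); WM=16
i=19 t=18 v=4: → [16,21); WM=16

[0,4)=6 [7,10)=4 [10,12)=1 [12,15)=3 [16,21)=5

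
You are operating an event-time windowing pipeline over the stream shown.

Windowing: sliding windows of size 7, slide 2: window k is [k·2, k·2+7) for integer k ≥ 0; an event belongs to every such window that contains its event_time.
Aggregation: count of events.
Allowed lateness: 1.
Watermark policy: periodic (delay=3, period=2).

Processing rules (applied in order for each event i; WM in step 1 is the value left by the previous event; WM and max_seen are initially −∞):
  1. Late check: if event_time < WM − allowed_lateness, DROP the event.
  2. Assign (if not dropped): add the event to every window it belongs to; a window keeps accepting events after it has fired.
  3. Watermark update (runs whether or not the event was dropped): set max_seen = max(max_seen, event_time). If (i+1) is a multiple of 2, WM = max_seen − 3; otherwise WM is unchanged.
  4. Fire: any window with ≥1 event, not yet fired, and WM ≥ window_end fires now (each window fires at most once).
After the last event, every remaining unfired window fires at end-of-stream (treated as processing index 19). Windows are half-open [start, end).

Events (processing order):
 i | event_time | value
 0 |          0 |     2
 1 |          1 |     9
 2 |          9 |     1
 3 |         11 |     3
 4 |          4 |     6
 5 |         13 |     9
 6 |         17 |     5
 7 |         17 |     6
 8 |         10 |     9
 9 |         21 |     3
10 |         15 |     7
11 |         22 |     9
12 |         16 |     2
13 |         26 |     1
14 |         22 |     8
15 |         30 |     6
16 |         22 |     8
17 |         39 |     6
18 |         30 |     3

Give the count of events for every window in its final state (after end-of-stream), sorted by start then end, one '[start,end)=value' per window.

i=0 t=0 v=2: → [0,7); WM=−∞
i=1 t=1 v=9: → [0,7); WM=-2
i=2 t=9 v=1: → [8,15),[6,13),[4,11); WM=-2
i=3 t=11 v=3: → [10,17),[8,15),[6,13); WM=8; [0,7) fires=2
i=4 t=4 v=6: DROP (t<8-1); WM=8
i=5 t=13 v=9: → [12,19),[10,17),[8,15); WM=10
i=6 t=17 v=5: → [16,23),[14,21),[12,19); WM=10
i=7 t=17 v=6: → [16,23),[14,21),[12,19); WM=14; [4,11) fires=1 [6,13) fires=2
i=8 t=10 v=9: DROP (t<14-1); WM=14
i=9 t=21 v=3: → [20,27),[18,25),[16,23); WM=18; [8,15) fires=3 [10,17) fires=2
i=10 t=15 v=7: DROP (t<18-1); WM=18
i=11 t=22 v=9: → [22,29),[20,27),[18,25),[16,23); WM=19; [12,19) fires=3
i=12 t=16 v=2: DROP (t<19-1); WM=19
i=13 t=26 v=1: → [26,33),[24,31),[22,29),[20,27); WM=23; [14,21) fires=2 [16,23) fires=4
i=14 t=22 v=8: → [22,29),[20,27),[18,25),[16,23); WM=23
i=15 t=30 v=6: → [30,37),[28,35),[26,33),[24,31); WM=27; [18,25) fires=3 [20,27) fires=4
i=16 t=22 v=8: DROP (t<27-1); WM=27
i=17 t=39 v=6: → [38,45),[36,43),[34,41); WM=36; [22,29) fires=3 [24,31) fires=2 [26,33) fires=2 [28,35) fires=1
i=18 t=30 v=3: DROP (t<36-1); WM=36

[0,7)=2 [4,11)=1 [6,13)=2 [8,15)=3 [10,17)=2 [12,19)=3 [14,21)=2 [16,23)=5 [18,25)=3 [20,27)=4 [22,29)=3 [24,31)=2 [26,33)=2 [28,35)=1 [30,37)=1 [34,41)=1 [36,43)=1 [38,45)=1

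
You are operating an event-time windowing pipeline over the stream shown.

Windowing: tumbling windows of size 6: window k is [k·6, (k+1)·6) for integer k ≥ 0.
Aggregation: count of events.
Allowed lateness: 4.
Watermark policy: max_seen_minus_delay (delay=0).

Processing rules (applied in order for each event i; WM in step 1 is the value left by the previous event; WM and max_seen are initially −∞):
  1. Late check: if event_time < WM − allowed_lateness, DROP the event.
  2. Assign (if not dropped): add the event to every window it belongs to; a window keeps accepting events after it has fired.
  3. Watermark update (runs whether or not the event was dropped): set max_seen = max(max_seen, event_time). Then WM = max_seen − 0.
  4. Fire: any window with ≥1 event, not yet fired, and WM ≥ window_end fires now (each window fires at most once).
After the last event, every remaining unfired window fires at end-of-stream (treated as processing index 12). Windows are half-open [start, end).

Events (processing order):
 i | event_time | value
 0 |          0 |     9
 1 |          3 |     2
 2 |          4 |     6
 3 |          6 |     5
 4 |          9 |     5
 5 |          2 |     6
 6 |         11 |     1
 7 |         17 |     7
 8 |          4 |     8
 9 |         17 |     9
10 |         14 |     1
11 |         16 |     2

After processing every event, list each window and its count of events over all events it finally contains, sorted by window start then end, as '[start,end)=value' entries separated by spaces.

[0,6)=3 [6,12)=3 [12,18)=4

i=0 t=0 v=9: → [0,6); WM=0
i=1 t=3 v=2: → [0,6); WM=3
i=2 t=4 v=6: → [0,6); WM=4
i=3 t=6 v=5: → [6,12); WM=6; [0,6) fires=3
i=4 t=9 v=5: → [6,12); WM=9
i=5 t=2 v=6: DROP (t<9-4); WM=9
i=6 t=11 v=1: → [6,12); WM=11
i=7 t=17 v=7: → [12,18); WM=17; [6,12) fires=3
i=8 t=4 v=8: DROP (t<17-4); WM=17
i=9 t=17 v=9: → [12,18); WM=17
i=10 t=14 v=1: → [12,18); WM=17
i=11 t=16 v=2: → [12,18); WM=17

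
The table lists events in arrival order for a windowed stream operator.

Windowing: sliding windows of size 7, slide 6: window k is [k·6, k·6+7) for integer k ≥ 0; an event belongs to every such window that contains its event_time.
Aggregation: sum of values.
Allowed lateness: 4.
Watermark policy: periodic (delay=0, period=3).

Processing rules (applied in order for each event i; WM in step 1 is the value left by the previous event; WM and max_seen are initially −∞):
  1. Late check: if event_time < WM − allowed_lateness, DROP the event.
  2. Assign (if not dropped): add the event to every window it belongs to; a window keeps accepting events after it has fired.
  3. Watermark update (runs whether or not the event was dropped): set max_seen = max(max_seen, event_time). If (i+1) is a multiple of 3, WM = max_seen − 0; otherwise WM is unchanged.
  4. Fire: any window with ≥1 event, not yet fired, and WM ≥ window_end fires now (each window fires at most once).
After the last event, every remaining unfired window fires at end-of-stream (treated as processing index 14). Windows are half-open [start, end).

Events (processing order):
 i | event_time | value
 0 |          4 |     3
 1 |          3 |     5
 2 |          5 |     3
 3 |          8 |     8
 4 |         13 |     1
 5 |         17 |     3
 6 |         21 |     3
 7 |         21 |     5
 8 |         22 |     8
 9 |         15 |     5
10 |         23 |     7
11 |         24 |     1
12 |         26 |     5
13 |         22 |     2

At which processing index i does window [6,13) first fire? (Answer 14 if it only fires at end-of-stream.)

i=0 t=4 v=3: → [0,7); WM=−∞
i=1 t=3 v=5: → [0,7); WM=−∞
i=2 t=5 v=3: → [0,7); WM=5
i=3 t=8 v=8: → [6,13); WM=5
i=4 t=13 v=1: → [12,19); WM=5
i=5 t=17 v=3: → [12,19); WM=17; [0,7) fires=11 [6,13) fires=8
i=6 t=21 v=3: → [18,25); WM=17
i=7 t=21 v=5: → [18,25); WM=17
i=8 t=22 v=8: → [18,25); WM=22; [12,19) fires=4
i=9 t=15 v=5: DROP (t<22-4); WM=22
i=10 t=23 v=7: → [18,25); WM=22
i=11 t=24 v=1: → [24,31),[18,25); WM=24
i=12 t=26 v=5: → [24,31); WM=24
i=13 t=22 v=2: → [18,25); WM=24

5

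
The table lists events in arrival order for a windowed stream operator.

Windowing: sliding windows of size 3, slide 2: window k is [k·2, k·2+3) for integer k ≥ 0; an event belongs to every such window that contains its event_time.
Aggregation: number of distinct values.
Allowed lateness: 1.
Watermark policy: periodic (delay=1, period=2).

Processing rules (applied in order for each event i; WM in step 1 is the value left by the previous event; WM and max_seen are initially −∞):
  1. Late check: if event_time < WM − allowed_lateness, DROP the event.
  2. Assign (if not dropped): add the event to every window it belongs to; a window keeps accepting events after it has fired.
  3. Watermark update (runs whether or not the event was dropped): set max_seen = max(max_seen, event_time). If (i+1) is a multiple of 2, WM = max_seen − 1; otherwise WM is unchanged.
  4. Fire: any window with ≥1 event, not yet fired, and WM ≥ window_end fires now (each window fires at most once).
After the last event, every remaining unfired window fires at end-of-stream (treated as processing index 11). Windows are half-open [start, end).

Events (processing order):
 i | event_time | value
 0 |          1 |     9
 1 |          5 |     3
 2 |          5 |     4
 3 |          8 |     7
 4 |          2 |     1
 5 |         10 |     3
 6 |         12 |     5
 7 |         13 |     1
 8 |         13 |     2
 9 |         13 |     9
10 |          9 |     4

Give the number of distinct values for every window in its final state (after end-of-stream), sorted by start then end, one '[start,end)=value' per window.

[0,3)=1 [4,7)=2 [6,9)=1 [8,11)=2 [10,13)=2 [12,15)=4

i=0 t=1 v=9: → [0,3); WM=−∞
i=1 t=5 v=3: → [4,7); WM=4; [0,3) fires=1
i=2 t=5 v=4: → [4,7); WM=4
i=3 t=8 v=7: → [8,11),[6,9); WM=7; [4,7) fires=2
i=4 t=2 v=1: DROP (t<7-1); WM=7
i=5 t=10 v=3: → [10,13),[8,11); WM=9; [6,9) fires=1
i=6 t=12 v=5: → [12,15),[10,13); WM=9
i=7 t=13 v=1: → [12,15); WM=12; [8,11) fires=2
i=8 t=13 v=2: → [12,15); WM=12
i=9 t=13 v=9: → [12,15); WM=12
i=10 t=9 v=4: DROP (t<12-1); WM=12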